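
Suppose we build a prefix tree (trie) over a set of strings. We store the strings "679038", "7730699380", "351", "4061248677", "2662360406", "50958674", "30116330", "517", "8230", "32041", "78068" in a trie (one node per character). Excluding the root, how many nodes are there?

68

Count nodes per top-level branch (shared prefixes stored once):
  '2'-branch (2662360406): 10 nodes
  '3'-branch (30116330, 32041, 351): 14 nodes
  '4'-branch (4061248677): 10 nodes
  '5'-branch (50958674, 517): 10 nodes
  '6'-branch (679038): 6 nodes
  '7'-branch (7730699380, 78068): 14 nodes
  '8'-branch (8230): 4 nodes
Sum: 68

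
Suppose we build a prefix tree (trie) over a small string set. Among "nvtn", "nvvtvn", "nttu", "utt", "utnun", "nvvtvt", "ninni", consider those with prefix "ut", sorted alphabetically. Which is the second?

Filter for "ut…" and sort: "utnun", "utt"
Position 2: utt

utt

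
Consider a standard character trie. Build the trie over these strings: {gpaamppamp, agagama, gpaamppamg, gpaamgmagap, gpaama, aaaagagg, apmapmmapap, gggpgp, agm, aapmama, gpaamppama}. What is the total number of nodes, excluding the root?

54

Insert word by word; a character creates a node only if that edge doesn't already exist:
  "gpaamppamp" → 10 new (g, p, a, a, m, p, p, a, m, p)
  "agagama" → 7 new (a, g, a, g, a, m, a)
  "gpaamppamg" → prefix "gpaamppam" already present; 1 new (g)
  "gpaamgmagap" → prefix "gpaam" already present; 6 new (g, m, a, g, a, p)
  "gpaama" → prefix "gpaam" already present; 1 new (a)
  "aaaagagg" → prefix "a" already present; 7 new (a, a, a, g, a, g, g)
  "apmapmmapap" → prefix "a" already present; 10 new (p, m, a, p, m, m, a, p, a, p)
  "gggpgp" → prefix "g" already present; 5 new (g, g, p, g, p)
  "agm" → prefix "ag" already present; 1 new (m)
  "aapmama" → prefix "aa" already present; 5 new (p, m, a, m, a)
  "gpaamppama" → prefix "gpaamppam" already present; 1 new (a)
Total nodes = 10 + 7 + 1 + 6 + 1 + 7 + 10 + 5 + 1 + 5 + 1 = 54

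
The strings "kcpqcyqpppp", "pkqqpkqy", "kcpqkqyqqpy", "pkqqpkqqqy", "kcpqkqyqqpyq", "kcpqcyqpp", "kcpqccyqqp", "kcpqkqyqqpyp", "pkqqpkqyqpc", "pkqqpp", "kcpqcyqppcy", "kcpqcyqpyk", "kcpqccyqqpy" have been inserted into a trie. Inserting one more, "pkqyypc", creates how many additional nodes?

4

"pkq" is already a path in the trie; the remaining "yypc" must be added.
New nodes needed: |"pkqyypc"| − 3 = 7 − 3 = 4.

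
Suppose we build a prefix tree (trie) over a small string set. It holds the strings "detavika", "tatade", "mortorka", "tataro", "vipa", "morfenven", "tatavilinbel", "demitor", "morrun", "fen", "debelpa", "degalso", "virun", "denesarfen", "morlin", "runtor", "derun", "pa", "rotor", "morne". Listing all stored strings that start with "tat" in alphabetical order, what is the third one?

tatavilinbel

Words with prefix "tat", in lexicographic order: "tatade", "tataro", "tatavilinbel"
Position 3: tatavilinbel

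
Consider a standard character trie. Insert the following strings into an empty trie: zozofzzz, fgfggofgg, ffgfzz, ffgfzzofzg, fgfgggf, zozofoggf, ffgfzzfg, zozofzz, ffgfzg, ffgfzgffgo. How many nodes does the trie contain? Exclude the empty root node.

Count nodes per top-level branch (shared prefixes stored once):
  'f'-branch (ffgfzg, ffgfzgffgo, ffgfzz, ffgfzzfg, ffgfzzofzg, fgfgggf, fgfggofgg): 27 nodes
  'z'-branch (zozofoggf, zozofzz, zozofzzz): 12 nodes
Sum: 39

39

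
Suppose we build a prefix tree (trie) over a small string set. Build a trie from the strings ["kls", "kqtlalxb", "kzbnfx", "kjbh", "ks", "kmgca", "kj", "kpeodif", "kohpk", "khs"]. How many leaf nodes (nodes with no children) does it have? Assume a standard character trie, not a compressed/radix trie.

Leaves are exactly the stored words that no other stored word extends.
Those words: "khs", "kjbh", "kls", "kmgca", "kohpk", "kpeodif", "kqtlalxb", "ks", "kzbnfx"
Leaf count: 9

9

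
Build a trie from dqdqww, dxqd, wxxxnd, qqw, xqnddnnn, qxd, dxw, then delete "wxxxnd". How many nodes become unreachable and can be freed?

6

After clearing the end-marker at "wxxxnd", prune upward until reaching a node still needed by another word.
No other word shares any prefix with "wxxxnd", so all 6 of its nodes go.
Nodes removed: 6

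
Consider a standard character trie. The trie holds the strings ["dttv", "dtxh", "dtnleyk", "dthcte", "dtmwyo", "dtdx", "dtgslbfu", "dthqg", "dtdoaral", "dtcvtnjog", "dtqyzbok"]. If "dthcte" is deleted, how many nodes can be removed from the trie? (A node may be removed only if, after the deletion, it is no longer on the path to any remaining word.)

3

After clearing the end-marker at "dthcte", prune upward until reaching a node still needed by another word.
The suffix "cte" (3 nodes) is used only by "dthcte"; the node for "dth" still has the child "q", so pruning stops there.
Nodes removed: 3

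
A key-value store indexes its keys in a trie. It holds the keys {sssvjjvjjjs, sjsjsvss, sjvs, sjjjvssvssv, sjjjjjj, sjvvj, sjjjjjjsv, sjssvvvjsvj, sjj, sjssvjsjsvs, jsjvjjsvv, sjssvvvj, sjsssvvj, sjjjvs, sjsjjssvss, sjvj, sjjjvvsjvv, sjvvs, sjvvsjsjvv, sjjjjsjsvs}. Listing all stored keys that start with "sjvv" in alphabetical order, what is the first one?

sjvvj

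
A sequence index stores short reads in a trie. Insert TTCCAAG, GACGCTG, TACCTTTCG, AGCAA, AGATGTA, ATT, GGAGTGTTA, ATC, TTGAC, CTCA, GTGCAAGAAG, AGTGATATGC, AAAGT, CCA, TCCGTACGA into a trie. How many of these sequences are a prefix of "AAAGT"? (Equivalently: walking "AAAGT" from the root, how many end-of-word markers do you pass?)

Check each prefix of "AAAGT" against the stored set — each match is an end-marker on the path.
Prefixes of the query that are stored words: "AAAGT"
Count: 1

1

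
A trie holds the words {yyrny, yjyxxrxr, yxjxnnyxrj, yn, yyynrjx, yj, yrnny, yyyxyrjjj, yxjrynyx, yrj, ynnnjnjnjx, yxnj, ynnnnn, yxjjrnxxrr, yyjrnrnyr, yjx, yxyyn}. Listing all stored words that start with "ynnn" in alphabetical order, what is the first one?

ynnnjnjnjx

Words with prefix "ynnn", in lexicographic order: "ynnnjnjnjx", "ynnnnn"
The 1st is ynnnjnjnjx.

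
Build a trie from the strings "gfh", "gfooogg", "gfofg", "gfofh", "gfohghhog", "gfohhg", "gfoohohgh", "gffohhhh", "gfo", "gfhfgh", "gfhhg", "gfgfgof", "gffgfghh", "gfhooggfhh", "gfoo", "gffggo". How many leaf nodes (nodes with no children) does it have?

13

Leaves are exactly the stored words that no other stored word extends.
Those words: "gffgfghh", "gffggo", "gffohhhh", "gfgfgof", "gfhfgh", "gfhhg", "gfhooggfhh", "gfofg", "gfofh", "gfohghhog", "gfohhg", "gfoohohgh", "gfooogg"
Leaf count: 13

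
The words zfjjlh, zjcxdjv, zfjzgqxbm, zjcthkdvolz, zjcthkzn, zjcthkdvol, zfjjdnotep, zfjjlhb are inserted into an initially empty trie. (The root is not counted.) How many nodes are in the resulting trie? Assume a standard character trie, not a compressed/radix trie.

35

Insert word by word; a character creates a node only if that edge doesn't already exist:
  "zfjjlh" → 6 new (z, f, j, j, l, h)
  "zjcxdjv" → prefix "z" already present; 6 new (j, c, x, d, j, v)
  "zfjzgqxbm" → prefix "zfj" already present; 6 new (z, g, q, x, b, m)
  "zjcthkdvolz" → prefix "zjc" already present; 8 new (t, h, k, d, v, o, l, z)
  "zjcthkzn" → prefix "zjcthk" already present; 2 new (z, n)
  "zjcthkdvol" → prefix "zjcthkdvol" already present; 0 new (none)
  "zfjjdnotep" → prefix "zfjj" already present; 6 new (d, n, o, t, e, p)
  "zfjjlhb" → prefix "zfjjlh" already present; 1 new (b)
Total nodes = 6 + 6 + 6 + 8 + 2 + 0 + 6 + 1 = 35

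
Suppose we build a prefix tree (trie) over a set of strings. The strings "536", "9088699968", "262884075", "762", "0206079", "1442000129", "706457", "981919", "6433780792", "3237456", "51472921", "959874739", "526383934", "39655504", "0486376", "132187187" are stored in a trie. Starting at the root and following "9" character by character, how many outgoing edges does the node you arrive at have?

3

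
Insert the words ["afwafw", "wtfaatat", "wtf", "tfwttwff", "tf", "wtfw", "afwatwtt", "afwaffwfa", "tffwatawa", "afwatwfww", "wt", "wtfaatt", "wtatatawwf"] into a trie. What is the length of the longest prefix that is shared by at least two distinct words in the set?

6

Equivalently: take the maximum, over all pairs, of their longest common prefix length.
"afwatwfww" and "afwatwtt" agree on "afwatw" (6 characters) before diverging; nothing deeper is shared.
Longest shared-prefix length: 6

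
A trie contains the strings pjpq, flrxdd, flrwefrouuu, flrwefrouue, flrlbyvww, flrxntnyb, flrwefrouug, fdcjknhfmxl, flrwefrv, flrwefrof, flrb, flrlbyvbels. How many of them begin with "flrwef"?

5

Walk to "flrwef"; the words in its subtree are exactly those with that prefix.
Words under "flrwef": flrwefrof, flrwefrouue, flrwefrouug, flrwefrouuu, flrwefrv
Count: 5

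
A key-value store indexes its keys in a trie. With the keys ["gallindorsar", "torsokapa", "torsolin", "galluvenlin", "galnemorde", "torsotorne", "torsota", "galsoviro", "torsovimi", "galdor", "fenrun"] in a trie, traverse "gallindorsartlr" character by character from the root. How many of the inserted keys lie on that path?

1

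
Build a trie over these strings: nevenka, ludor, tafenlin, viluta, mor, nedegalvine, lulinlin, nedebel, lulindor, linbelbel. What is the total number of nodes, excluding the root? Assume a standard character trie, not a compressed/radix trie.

58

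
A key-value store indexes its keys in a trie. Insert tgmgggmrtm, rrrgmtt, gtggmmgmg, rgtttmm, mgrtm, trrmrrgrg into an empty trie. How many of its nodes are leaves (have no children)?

6

Leaves are exactly the stored words that no other stored word extends.
Those words: "gtggmmgmg", "mgrtm", "rgtttmm", "rrrgmtt", "tgmgggmrtm", "trrmrrgrg"
Leaf count: 6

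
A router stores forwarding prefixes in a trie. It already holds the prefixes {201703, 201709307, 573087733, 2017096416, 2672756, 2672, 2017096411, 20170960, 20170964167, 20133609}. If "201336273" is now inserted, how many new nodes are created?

3

Walking "201336273" from the root, the first 6 characters ("201336") follow existing edges; "2" is the first miss.
New nodes needed: |"201336273"| − 6 = 9 − 6 = 3.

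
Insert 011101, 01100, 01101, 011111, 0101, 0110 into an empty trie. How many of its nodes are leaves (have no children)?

5

A leaf is a node with no children — equivalently, the end of a word that is not a proper prefix of any other stored word.
Those words: "0101", "01100", "01101", "011101", "011111"
Leaf count: 5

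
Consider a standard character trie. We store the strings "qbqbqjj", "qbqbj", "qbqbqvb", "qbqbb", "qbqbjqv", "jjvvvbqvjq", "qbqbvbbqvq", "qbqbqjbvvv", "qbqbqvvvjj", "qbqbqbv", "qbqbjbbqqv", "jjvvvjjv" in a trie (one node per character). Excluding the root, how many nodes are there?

47

Insert word by word; a character creates a node only if that edge doesn't already exist:
  "qbqbqjj" → 7 new (q, b, q, b, q, j, j)
  "qbqbj" → prefix "qbqb" already present; 1 new (j)
  "qbqbqvb" → prefix "qbqbq" already present; 2 new (v, b)
  "qbqbb" → prefix "qbqb" already present; 1 new (b)
  "qbqbjqv" → prefix "qbqbj" already present; 2 new (q, v)
  "jjvvvbqvjq" → 10 new (j, j, v, v, v, b, q, v, j, q)
  "qbqbvbbqvq" → prefix "qbqb" already present; 6 new (v, b, b, q, v, q)
  "qbqbqjbvvv" → prefix "qbqbqj" already present; 4 new (b, v, v, v)
  "qbqbqvvvjj" → prefix "qbqbqv" already present; 4 new (v, v, j, j)
  "qbqbqbv" → prefix "qbqbq" already present; 2 new (b, v)
  "qbqbjbbqqv" → prefix "qbqbj" already present; 5 new (b, b, q, q, v)
  "jjvvvjjv" → prefix "jjvvv" already present; 3 new (j, j, v)
Total nodes = 7 + 1 + 2 + 1 + 2 + 10 + 6 + 4 + 4 + 2 + 5 + 3 = 47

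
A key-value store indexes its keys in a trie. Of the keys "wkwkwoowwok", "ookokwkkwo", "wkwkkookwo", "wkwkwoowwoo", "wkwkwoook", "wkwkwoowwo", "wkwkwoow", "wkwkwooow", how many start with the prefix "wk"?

7

Traverse to the node for "wk", then collect every word in that subtree.
Matches: "wkwkkookwo", "wkwkwoook", "wkwkwooow", "wkwkwoow", "wkwkwoowwo", "wkwkwoowwok", "wkwkwoowwoo"
Count: 7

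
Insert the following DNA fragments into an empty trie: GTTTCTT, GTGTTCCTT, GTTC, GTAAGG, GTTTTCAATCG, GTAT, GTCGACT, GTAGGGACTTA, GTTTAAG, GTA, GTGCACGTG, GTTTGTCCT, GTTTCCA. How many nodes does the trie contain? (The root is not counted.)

56

Trace insertions, counting only characters that open a new branch:
  "GTTTCTT" → 7 new (G, T, T, T, C, T, T)
  "GTGTTCCTT" → prefix "GT" already present; 7 new (G, T, T, C, C, T, T)
  "GTTC" → prefix "GTT" already present; 1 new (C)
  "GTAAGG" → prefix "GT" already present; 4 new (A, A, G, G)
  "GTTTTCAATCG" → prefix "GTTT" already present; 7 new (T, C, A, A, T, C, G)
  "GTAT" → prefix "GTA" already present; 1 new (T)
  "GTCGACT" → prefix "GT" already present; 5 new (C, G, A, C, T)
  "GTAGGGACTTA" → prefix "GTA" already present; 8 new (G, G, G, A, C, T, T, A)
  "GTTTAAG" → prefix "GTTT" already present; 3 new (A, A, G)
  "GTA" → prefix "GTA" already present; 0 new (none)
  "GTGCACGTG" → prefix "GTG" already present; 6 new (C, A, C, G, T, G)
  "GTTTGTCCT" → prefix "GTTT" already present; 5 new (G, T, C, C, T)
  "GTTTCCA" → prefix "GTTTC" already present; 2 new (C, A)
Total nodes = 7 + 7 + 1 + 4 + 7 + 1 + 5 + 8 + 3 + 0 + 6 + 5 + 2 = 56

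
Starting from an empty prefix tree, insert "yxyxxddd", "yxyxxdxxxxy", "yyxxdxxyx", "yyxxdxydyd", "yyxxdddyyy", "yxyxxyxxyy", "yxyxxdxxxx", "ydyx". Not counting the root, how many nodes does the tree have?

Insert word by word; a character creates a node only if that edge doesn't already exist:
  "yxyxxddd" → 8 new (y, x, y, x, x, d, d, d)
  "yxyxxdxxxxy" → prefix "yxyxxd" already present; 5 new (x, x, x, x, y)
  "yyxxdxxyx" → prefix "y" already present; 8 new (y, x, x, d, x, x, y, x)
  "yyxxdxydyd" → prefix "yyxxdx" already present; 4 new (y, d, y, d)
  "yyxxdddyyy" → prefix "yyxxd" already present; 5 new (d, d, y, y, y)
  "yxyxxyxxyy" → prefix "yxyxx" already present; 5 new (y, x, x, y, y)
  "yxyxxdxxxx" → prefix "yxyxxdxxxx" already present; 0 new (none)
  "ydyx" → prefix "y" already present; 3 new (d, y, x)
Total nodes = 8 + 5 + 8 + 4 + 5 + 5 + 0 + 3 = 38

38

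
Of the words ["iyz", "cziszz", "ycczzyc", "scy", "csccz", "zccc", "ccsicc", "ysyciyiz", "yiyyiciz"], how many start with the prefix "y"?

3

Walk to "y"; the words in its subtree are exactly those with that prefix.
Matches: "ycczzyc", "yiyyiciz", "ysyciyiz"
Count: 3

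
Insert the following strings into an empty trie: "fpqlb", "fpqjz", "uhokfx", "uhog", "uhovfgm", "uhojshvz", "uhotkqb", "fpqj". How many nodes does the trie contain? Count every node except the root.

27

Trie structure (* marks end of a word):
(root)
├─ f
│  └─ p
│     └─ q
│        ├─ j *
│        │  └─ z *
│        └─ l
│           └─ b *
└─ u
   └─ h
      └─ o
         ├─ g *
         ├─ j
         │  └─ s
         │     └─ h
         │        └─ v
         │           └─ z *
         ├─ k
         │  └─ f
         │     └─ x *
         ├─ t
         │  └─ k
         │     └─ q
         │        └─ b *
         └─ v
            └─ f
               └─ g
                  └─ m *
Counting every labelled node above: 27.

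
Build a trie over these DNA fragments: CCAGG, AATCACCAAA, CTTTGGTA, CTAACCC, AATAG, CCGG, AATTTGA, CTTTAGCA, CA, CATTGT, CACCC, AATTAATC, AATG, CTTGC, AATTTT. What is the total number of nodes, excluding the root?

Count nodes per top-level branch (shared prefixes stored once):
  'A'-branch (AATAG, AATCACCAAA, AATG, AATTAATC, AATTTGA, AATTTT): 22 nodes
  'C'-branch (CA, CACCC, CATTGT, CCAGG, CCGG, CTAACCC, CTTGC, CTTTAGCA, CTTTGGTA): 33 nodes
Sum: 55

55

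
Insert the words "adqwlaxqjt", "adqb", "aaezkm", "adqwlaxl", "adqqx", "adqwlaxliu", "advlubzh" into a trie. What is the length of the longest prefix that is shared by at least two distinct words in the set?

Equivalently: take the maximum, over all pairs, of their longest common prefix length.
e.g. "adqwlaxl" and "adqwlaxliu" share the prefix "adqwlaxl" of length 8; no pair shares a longer one.
Longest shared-prefix length: 8

8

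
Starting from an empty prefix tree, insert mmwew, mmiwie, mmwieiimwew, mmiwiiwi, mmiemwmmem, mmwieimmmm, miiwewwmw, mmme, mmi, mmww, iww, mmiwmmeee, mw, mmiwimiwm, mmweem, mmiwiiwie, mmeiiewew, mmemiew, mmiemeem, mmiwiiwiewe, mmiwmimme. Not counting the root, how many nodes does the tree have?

78

Insert word by word; a character creates a node only if that edge doesn't already exist:
  "mmwew" → 5 new (m, m, w, e, w)
  "mmiwie" → prefix "mm" already present; 4 new (i, w, i, e)
  "mmwieiimwew" → prefix "mmw" already present; 8 new (i, e, i, i, m, w, e, w)
  "mmiwiiwi" → prefix "mmiwi" already present; 3 new (i, w, i)
  "mmiemwmmem" → prefix "mmi" already present; 7 new (e, m, w, m, m, e, m)
  "mmwieimmmm" → prefix "mmwiei" already present; 4 new (m, m, m, m)
  "miiwewwmw" → prefix "m" already present; 8 new (i, i, w, e, w, w, m, w)
  "mmme" → prefix "mm" already present; 2 new (m, e)
  "mmi" → prefix "mmi" already present; 0 new (none)
  "mmww" → prefix "mmw" already present; 1 new (w)
  "iww" → 3 new (i, w, w)
  "mmiwmmeee" → prefix "mmiw" already present; 5 new (m, m, e, e, e)
  "mw" → prefix "m" already present; 1 new (w)
  "mmiwimiwm" → prefix "mmiwi" already present; 4 new (m, i, w, m)
  "mmweem" → prefix "mmwe" already present; 2 new (e, m)
  "mmiwiiwie" → prefix "mmiwiiwi" already present; 1 new (e)
  "mmeiiewew" → prefix "mm" already present; 7 new (e, i, i, e, w, e, w)
  "mmemiew" → prefix "mme" already present; 4 new (m, i, e, w)
  "mmiemeem" → prefix "mmiem" already present; 3 new (e, e, m)
  "mmiwiiwiewe" → prefix "mmiwiiwie" already present; 2 new (w, e)
  "mmiwmimme" → prefix "mmiwm" already present; 4 new (i, m, m, e)
Total nodes = 5 + 4 + 8 + 3 + 7 + 4 + 8 + 2 + 0 + 1 + 3 + 5 + 1 + 4 + 2 + 1 + 7 + 4 + 3 + 2 + 4 = 78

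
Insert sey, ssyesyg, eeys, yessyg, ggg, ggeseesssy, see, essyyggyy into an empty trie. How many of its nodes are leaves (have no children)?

Leaves are exactly the stored words that no other stored word extends.
Those words: "eeys", "essyyggyy", "ggeseesssy", "ggg", "see", "sey", "ssyesyg", "yessyg"
Leaf count: 8

8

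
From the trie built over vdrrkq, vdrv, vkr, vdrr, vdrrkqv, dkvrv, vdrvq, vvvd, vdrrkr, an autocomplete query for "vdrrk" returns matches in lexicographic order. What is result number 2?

Filter for "vdrrk…" and sort: "vdrrkq", "vdrrkqv", "vdrrkr"
The 2nd is vdrrkqv.

vdrrkqv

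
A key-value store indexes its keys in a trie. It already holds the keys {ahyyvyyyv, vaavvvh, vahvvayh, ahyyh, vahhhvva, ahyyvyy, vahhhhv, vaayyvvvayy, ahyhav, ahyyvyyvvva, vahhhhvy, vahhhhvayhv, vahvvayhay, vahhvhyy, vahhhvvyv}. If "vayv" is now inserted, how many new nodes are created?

2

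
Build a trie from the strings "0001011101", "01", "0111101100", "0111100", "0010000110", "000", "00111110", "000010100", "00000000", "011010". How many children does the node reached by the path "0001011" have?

The children of the "0001011" node are the distinct next characters among strings starting with "0001011".
Characters that immediately follow "0001011" among the stored strings: {1}.
That node has 1 child edge.

1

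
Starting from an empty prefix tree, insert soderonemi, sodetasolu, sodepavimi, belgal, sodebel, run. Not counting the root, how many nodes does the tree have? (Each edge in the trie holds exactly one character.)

34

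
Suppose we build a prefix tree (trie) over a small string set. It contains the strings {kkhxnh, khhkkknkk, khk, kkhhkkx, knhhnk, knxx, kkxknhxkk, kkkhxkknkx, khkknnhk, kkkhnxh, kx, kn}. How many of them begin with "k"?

Traverse to the node for "k", then collect every word in that subtree.
Words under "k": khhkkknkk, khk, khkknnhk, kkhhkkx, kkhxnh, kkkhnxh, kkkhxkknkx, kkxknhxkk, kn, knhhnk, knxx, kx
Count: 12

12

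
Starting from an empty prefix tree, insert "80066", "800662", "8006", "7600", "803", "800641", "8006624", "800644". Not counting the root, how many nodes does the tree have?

15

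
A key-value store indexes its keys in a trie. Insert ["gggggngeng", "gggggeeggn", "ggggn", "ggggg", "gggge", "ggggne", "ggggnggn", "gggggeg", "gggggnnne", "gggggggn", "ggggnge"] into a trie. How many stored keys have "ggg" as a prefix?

11

Traverse to the node for "ggg", then collect every word in that subtree.
Words under "ggg": gggge, ggggg, gggggeeggn, gggggeg, gggggggn, gggggngeng, gggggnnne, ggggn, ggggne, ggggnge, ggggnggn
Count: 11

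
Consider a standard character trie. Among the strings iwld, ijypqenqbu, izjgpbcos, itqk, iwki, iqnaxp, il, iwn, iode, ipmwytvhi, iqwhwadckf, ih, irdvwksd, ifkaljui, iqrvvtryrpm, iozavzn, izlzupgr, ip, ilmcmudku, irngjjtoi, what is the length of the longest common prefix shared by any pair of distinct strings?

2

Equivalently: take the maximum, over all pairs, of their longest common prefix length.
"il" and "ilmcmudku" agree on "il" (2 characters) before diverging; nothing deeper is shared.
Longest shared-prefix length: 2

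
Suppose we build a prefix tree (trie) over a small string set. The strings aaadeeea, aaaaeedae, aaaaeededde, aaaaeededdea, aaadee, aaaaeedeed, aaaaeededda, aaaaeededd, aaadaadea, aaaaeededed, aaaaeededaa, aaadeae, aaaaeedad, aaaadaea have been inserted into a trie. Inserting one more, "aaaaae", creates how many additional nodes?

2

Walking "aaaaae" from the root, the first 4 characters ("aaaa") follow existing edges; "a" is the first miss.
Each of the 2 remaining characters creates one node.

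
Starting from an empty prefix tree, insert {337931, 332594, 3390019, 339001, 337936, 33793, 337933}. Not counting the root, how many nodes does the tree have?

17

Insert word by word; a character creates a node only if that edge doesn't already exist:
  "337931" → 6 new (3, 3, 7, 9, 3, 1)
  "332594" → prefix "33" already present; 4 new (2, 5, 9, 4)
  "3390019" → prefix "33" already present; 5 new (9, 0, 0, 1, 9)
  "339001" → prefix "339001" already present; 0 new (none)
  "337936" → prefix "33793" already present; 1 new (6)
  "33793" → prefix "33793" already present; 0 new (none)
  "337933" → prefix "33793" already present; 1 new (3)
Total nodes = 6 + 4 + 5 + 0 + 1 + 0 + 1 = 17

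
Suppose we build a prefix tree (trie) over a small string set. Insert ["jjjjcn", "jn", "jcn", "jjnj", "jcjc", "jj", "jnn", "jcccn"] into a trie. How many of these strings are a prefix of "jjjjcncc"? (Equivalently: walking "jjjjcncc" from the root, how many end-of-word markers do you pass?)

2

Walk "jjjjcncc" from the root; an end-of-word marker is hit whenever a stored word is a prefix of "jjjjcncc".
Prefixes of the query that are stored words: "jj", "jjjjcn"
Count: 2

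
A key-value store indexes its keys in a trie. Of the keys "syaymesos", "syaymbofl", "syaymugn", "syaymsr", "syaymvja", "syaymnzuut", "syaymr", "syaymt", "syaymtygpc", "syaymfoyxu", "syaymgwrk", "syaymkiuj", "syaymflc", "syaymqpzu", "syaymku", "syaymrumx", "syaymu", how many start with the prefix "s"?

17

Traverse to the node for "s", then collect every word in that subtree.
Matches: "syaymbofl", "syaymesos", "syaymflc", "syaymfoyxu", "syaymgwrk", "syaymkiuj", "syaymku", "syaymnzuut", "syaymqpzu", "syaymr", "syaymrumx", "syaymsr", "syaymt", "syaymtygpc", "syaymu", "syaymugn", "syaymvja"
Count: 17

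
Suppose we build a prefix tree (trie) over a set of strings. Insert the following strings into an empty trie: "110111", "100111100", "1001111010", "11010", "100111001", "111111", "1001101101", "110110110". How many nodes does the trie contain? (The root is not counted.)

For each word, the new-node count is its length minus the longest prefix already in the trie:
  "110111" → 6 new (1, 1, 0, 1, 1, 1)
  "100111100" → prefix "1" already present; 8 new (0, 0, 1, 1, 1, 1, 0, 0)
  "1001111010" → prefix "10011110" already present; 2 new (1, 0)
  "11010" → prefix "1101" already present; 1 new (0)
  "100111001" → prefix "100111" already present; 3 new (0, 0, 1)
  "111111" → prefix "11" already present; 4 new (1, 1, 1, 1)
  "1001101101" → prefix "10011" already present; 5 new (0, 1, 1, 0, 1)
  "110110110" → prefix "11011" already present; 4 new (0, 1, 1, 0)
Total nodes = 6 + 8 + 2 + 1 + 3 + 4 + 5 + 4 = 33

33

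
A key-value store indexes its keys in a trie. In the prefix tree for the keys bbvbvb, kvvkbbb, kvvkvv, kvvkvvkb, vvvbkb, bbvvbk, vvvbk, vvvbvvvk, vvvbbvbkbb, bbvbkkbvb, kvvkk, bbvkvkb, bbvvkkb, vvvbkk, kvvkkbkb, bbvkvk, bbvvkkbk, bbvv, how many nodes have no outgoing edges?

12

A leaf is a node with no children — equivalently, the end of a word that is not a proper prefix of any other stored word.
Those words: "bbvbkkbvb", "bbvbvb", "bbvkvkb", "bbvvbk", "bbvvkkbk", "kvvkbbb", "kvvkkbkb", "kvvkvvkb", "vvvbbvbkbb", "vvvbkb", "vvvbkk", "vvvbvvvk"
Leaf count: 12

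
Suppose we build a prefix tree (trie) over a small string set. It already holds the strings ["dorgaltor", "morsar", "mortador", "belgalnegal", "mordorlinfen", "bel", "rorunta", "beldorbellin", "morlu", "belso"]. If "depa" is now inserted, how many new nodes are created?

The longest prefix of "depa" already in the trie is "d" (length 1).
New nodes needed: |"depa"| − 1 = 4 − 1 = 3.

3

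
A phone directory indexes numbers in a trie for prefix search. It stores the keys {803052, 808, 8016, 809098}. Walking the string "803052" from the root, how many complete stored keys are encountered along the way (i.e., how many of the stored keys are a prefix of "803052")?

1

Walk "803052" from the root; an end-of-word marker is hit whenever a stored word is a prefix of "803052".
Prefixes of the query that are stored words: "803052"
Count: 1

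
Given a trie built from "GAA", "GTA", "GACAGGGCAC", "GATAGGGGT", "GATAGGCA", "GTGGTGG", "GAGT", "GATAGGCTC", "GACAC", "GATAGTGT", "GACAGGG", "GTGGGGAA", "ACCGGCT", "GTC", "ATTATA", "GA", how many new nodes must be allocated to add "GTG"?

0

Every character of "GTG" already lies on an existing path (it is a prefix of some stored word).
No new nodes are needed: 0.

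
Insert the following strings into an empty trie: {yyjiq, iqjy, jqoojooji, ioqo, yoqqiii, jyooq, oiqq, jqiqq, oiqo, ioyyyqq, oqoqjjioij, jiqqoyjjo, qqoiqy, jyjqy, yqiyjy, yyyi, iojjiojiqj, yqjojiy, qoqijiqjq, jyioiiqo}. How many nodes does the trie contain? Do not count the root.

104

Insert word by word; a character creates a node only if that edge doesn't already exist:
  "yyjiq" → 5 new (y, y, j, i, q)
  "iqjy" → 4 new (i, q, j, y)
  "jqoojooji" → 9 new (j, q, o, o, j, o, o, j, i)
  "ioqo" → prefix "i" already present; 3 new (o, q, o)
  "yoqqiii" → prefix "y" already present; 6 new (o, q, q, i, i, i)
  "jyooq" → prefix "j" already present; 4 new (y, o, o, q)
  "oiqq" → 4 new (o, i, q, q)
  "jqiqq" → prefix "jq" already present; 3 new (i, q, q)
  "oiqo" → prefix "oiq" already present; 1 new (o)
  "ioyyyqq" → prefix "io" already present; 5 new (y, y, y, q, q)
  "oqoqjjioij" → prefix "o" already present; 9 new (q, o, q, j, j, i, o, i, j)
  "jiqqoyjjo" → prefix "j" already present; 8 new (i, q, q, o, y, j, j, o)
  "qqoiqy" → 6 new (q, q, o, i, q, y)
  "jyjqy" → prefix "jy" already present; 3 new (j, q, y)
  "yqiyjy" → prefix "y" already present; 5 new (q, i, y, j, y)
  "yyyi" → prefix "yy" already present; 2 new (y, i)
  "iojjiojiqj" → prefix "io" already present; 8 new (j, j, i, o, j, i, q, j)
  "yqjojiy" → prefix "yq" already present; 5 new (j, o, j, i, y)
  "qoqijiqjq" → prefix "q" already present; 8 new (o, q, i, j, i, q, j, q)
  "jyioiiqo" → prefix "jy" already present; 6 new (i, o, i, i, q, o)
Total nodes = 5 + 4 + 9 + 3 + 6 + 4 + 4 + 3 + 1 + 5 + 9 + 8 + 6 + 3 + 5 + 2 + 8 + 5 + 8 + 6 = 104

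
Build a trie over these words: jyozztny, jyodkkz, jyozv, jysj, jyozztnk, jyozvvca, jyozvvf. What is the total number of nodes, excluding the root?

20

For each word, the new-node count is its length minus the longest prefix already in the trie:
  "jyozztny" → 8 new (j, y, o, z, z, t, n, y)
  "jyodkkz" → prefix "jyo" already present; 4 new (d, k, k, z)
  "jyozv" → prefix "jyoz" already present; 1 new (v)
  "jysj" → prefix "jy" already present; 2 new (s, j)
  "jyozztnk" → prefix "jyozztn" already present; 1 new (k)
  "jyozvvca" → prefix "jyozv" already present; 3 new (v, c, a)
  "jyozvvf" → prefix "jyozvv" already present; 1 new (f)
Total nodes = 8 + 4 + 1 + 2 + 1 + 3 + 1 = 20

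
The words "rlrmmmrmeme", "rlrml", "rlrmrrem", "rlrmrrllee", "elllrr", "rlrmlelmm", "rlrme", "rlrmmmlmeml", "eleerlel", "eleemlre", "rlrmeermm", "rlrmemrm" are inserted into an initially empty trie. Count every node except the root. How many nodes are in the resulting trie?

53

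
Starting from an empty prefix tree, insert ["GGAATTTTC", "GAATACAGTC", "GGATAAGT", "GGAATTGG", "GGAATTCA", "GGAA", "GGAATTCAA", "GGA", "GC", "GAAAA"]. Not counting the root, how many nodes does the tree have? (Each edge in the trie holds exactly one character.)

Trie structure (* marks end of a word):
(root)
└─ G
   ├─ A
   │  └─ A
   │     ├─ A
   │     │  └─ A *
   │     └─ T
   │        └─ A
   │           └─ C
   │              └─ A
   │                 └─ G
   │                    └─ T
   │                       └─ C *
   ├─ C *
   └─ G
      └─ A *
         ├─ A *
         │  └─ T
         │     └─ T
         │        ├─ C
         │        │  └─ A *
         │        │     └─ A *
         │        ├─ G
         │        │  └─ G *
         │        └─ T
         │           └─ T
         │              └─ C *
         └─ T
            └─ A
               └─ A
                  └─ G
                     └─ T *
Counting every labelled node above: 31.

31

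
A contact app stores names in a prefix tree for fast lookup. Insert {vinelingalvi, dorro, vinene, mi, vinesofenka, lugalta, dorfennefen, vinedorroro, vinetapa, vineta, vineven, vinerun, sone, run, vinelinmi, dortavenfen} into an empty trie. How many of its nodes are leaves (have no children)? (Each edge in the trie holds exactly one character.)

15

Leaves are exactly the stored words that no other stored word extends.
Those words: "dorfennefen", "dorro", "dortavenfen", "lugalta", "mi", "run", "sone", "vinedorroro", "vinelingalvi", "vinelinmi", "vinene", "vinerun", "vinesofenka", "vinetapa", "vineven"
Leaf count: 15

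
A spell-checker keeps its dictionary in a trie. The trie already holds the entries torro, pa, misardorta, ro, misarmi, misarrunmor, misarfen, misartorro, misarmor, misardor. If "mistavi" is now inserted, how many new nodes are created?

"mis" is already a path in the trie; the remaining "tavi" must be added.
So 7 − 3 = 4 new nodes.

4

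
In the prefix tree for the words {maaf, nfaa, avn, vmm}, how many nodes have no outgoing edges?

A leaf is a node with no children — equivalently, the end of a word that is not a proper prefix of any other stored word.
Those words: "avn", "maaf", "nfaa", "vmm"
Leaf count: 4

4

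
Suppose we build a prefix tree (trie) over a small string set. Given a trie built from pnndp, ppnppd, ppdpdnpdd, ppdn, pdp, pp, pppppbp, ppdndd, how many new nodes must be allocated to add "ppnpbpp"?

"ppnp" is already a path in the trie; the remaining "bpp" must be added.
Each of the 3 remaining characters creates one node.

3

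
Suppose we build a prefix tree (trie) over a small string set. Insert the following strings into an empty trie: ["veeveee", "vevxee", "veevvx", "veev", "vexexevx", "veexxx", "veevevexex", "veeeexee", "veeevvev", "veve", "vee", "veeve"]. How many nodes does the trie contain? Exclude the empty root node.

37

Count nodes per top-level branch (shared prefixes stored once):
  'v'-branch (vee, veeeexee, veeevvev, veev, veeve, veeveee, veevevexex, veevvx, veexxx, veve, vevxee, vexexevx): 37 nodes
Sum: 37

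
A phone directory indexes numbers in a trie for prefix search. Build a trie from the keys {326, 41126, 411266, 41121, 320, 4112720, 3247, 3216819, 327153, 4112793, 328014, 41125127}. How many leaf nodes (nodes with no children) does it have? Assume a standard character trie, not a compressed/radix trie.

11

A leaf is a node with no children — equivalently, the end of a word that is not a proper prefix of any other stored word.
Those words: "320", "3216819", "3247", "326", "327153", "328014", "41121", "41125127", "411266", "4112720", "4112793"
Leaf count: 11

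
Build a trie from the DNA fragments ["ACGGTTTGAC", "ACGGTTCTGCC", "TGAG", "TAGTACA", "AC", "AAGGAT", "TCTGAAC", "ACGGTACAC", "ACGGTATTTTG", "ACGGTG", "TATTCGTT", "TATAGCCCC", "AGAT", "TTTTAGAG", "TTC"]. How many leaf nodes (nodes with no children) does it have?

14

Leaves are exactly the stored words that no other stored word extends.
Those words: "AAGGAT", "ACGGTACAC", "ACGGTATTTTG", "ACGGTG", "ACGGTTCTGCC", "ACGGTTTGAC", "AGAT", "TAGTACA", "TATAGCCCC", "TATTCGTT", "TCTGAAC", "TGAG", "TTC", "TTTTAGAG"
Leaf count: 14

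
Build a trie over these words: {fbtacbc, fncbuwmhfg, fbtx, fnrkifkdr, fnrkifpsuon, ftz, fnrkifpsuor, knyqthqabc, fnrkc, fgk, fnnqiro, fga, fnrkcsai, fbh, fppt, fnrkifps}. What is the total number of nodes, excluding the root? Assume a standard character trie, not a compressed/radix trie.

58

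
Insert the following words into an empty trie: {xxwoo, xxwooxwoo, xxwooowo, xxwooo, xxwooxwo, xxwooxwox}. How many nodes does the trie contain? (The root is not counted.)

13

Trace insertions, counting only characters that open a new branch:
  "xxwoo" → 5 new (x, x, w, o, o)
  "xxwooxwoo" → prefix "xxwoo" already present; 4 new (x, w, o, o)
  "xxwooowo" → prefix "xxwoo" already present; 3 new (o, w, o)
  "xxwooo" → prefix "xxwooo" already present; 0 new (none)
  "xxwooxwo" → prefix "xxwooxwo" already present; 0 new (none)
  "xxwooxwox" → prefix "xxwooxwo" already present; 1 new (x)
Total nodes = 5 + 4 + 3 + 0 + 0 + 1 = 13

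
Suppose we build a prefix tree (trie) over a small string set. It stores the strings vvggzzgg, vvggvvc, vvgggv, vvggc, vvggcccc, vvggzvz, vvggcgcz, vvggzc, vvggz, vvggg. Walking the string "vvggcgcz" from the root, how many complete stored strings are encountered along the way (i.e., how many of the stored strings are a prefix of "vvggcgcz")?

2

Walk "vvggcgcz" from the root; an end-of-word marker is hit whenever a stored word is a prefix of "vvggcgcz".
Prefixes of the query that are stored words: "vvggc", "vvggcgcz"
Count: 2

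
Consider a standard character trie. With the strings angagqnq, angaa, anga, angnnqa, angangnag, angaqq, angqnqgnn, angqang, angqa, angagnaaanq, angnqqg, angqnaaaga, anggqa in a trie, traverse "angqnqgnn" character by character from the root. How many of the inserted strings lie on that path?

1

Walk "angqnqgnn" from the root; an end-of-word marker is hit whenever a stored word is a prefix of "angqnqgnn".
Prefixes of the query that are stored words: "angqnqgnn"
Count: 1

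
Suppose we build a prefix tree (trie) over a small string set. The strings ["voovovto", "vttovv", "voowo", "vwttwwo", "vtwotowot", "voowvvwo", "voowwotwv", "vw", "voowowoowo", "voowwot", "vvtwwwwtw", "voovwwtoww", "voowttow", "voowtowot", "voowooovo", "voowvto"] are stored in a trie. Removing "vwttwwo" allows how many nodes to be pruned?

5

Walk "vwttwwo" from the leaf back toward the root, removing each node that no remaining word uses.
The suffix "ttwwo" (5 nodes) is used only by "vwttwwo"; "vw" is itself a stored word, so pruning stops there.
Nodes removed: 5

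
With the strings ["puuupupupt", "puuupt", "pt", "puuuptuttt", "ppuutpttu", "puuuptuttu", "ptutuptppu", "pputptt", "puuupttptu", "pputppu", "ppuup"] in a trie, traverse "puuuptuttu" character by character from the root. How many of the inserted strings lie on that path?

Walk "puuuptuttu" from the root; an end-of-word marker is hit whenever a stored word is a prefix of "puuuptuttu".
Prefixes of the query that are stored words: "puuupt", "puuuptuttu"
Count: 2

2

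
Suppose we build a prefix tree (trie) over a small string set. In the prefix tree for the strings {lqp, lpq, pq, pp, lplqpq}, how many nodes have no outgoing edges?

Leaves are exactly the stored words that no other stored word extends.
Those words: "lplqpq", "lpq", "lqp", "pp", "pq"
Leaf count: 5

5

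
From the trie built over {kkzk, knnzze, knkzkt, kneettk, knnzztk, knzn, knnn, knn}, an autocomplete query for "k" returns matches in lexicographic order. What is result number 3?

Words with prefix "k", in lexicographic order: "kkzk", "kneettk", "knkzkt", "knn", "knnn", "knnzze", "knnzztk", "knzn"
The 3rd is knkzkt.

knkzkt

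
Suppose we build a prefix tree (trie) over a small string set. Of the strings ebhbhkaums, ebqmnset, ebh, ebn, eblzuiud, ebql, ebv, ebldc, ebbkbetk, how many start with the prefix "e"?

Walk to "e"; the words in its subtree are exactly those with that prefix.
Words under "e": ebbkbetk, ebh, ebhbhkaums, ebldc, eblzuiud, ebn, ebql, ebqmnset, ebv
Count: 9

9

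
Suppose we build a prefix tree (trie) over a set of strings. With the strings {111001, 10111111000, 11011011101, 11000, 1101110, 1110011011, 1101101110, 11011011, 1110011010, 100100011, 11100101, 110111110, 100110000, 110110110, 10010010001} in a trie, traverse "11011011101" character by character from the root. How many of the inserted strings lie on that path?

3

Walk "11011011101" from the root; an end-of-word marker is hit whenever a stored word is a prefix of "11011011101".
Prefixes of the query that are stored words: "11011011", "1101101110", "11011011101"
Count: 3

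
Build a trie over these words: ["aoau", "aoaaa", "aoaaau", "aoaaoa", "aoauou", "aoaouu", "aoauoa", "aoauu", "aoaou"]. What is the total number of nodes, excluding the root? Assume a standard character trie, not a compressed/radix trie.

Trace insertions, counting only characters that open a new branch:
  "aoau" → 4 new (a, o, a, u)
  "aoaaa" → prefix "aoa" already present; 2 new (a, a)
  "aoaaau" → prefix "aoaaa" already present; 1 new (u)
  "aoaaoa" → prefix "aoaa" already present; 2 new (o, a)
  "aoauou" → prefix "aoau" already present; 2 new (o, u)
  "aoaouu" → prefix "aoa" already present; 3 new (o, u, u)
  "aoauoa" → prefix "aoauo" already present; 1 new (a)
  "aoauu" → prefix "aoau" already present; 1 new (u)
  "aoaou" → prefix "aoaou" already present; 0 new (none)
Total nodes = 4 + 2 + 1 + 2 + 2 + 3 + 1 + 1 + 0 = 16

16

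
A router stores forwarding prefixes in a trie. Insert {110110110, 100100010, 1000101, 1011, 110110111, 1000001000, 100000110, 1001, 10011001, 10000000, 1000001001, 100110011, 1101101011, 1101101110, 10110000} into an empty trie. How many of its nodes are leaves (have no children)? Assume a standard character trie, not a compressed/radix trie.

A leaf is a node with no children — equivalently, the end of a word that is not a proper prefix of any other stored word.
Those words: "10000000", "1000001000", "1000001001", "100000110", "1000101", "100100010", "100110011", "10110000", "1101101011", "110110110", "1101101110"
Leaf count: 11

11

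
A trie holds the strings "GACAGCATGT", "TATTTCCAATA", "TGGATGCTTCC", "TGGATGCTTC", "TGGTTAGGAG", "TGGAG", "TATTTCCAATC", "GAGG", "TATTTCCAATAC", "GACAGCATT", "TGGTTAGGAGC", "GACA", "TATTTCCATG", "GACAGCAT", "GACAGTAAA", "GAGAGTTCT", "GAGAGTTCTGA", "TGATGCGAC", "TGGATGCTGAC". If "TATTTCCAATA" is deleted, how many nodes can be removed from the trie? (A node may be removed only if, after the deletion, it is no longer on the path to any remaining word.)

A node on "TATTTCCAATA"'s path can go only if nothing else ends at it or branches off below it.
Every node on "TATTTCCAATA" is still needed (e.g. by "TATTTCCAATAC"), so nothing is freed.
Nodes removed: 0

0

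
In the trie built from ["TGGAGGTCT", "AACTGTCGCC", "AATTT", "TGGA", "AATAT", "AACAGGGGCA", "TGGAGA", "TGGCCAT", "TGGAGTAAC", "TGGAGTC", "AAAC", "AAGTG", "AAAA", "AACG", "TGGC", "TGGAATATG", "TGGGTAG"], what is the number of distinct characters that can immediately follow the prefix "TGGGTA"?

The children of the "TGGGTA" node are the distinct next characters among strings starting with "TGGGTA".
Distinct next characters after "TGGGTA": G.
That node has 1 child edge.

1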